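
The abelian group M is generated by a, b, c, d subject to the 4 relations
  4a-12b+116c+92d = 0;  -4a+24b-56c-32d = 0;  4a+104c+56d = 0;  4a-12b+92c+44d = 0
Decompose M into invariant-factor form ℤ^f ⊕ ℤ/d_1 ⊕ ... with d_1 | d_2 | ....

rank_ℚ(R)=4; free=4−4=0
SNF(R) diag = [4, 12, 24, 48] → torsion [4, 12, 24, 48]

Answer: M ≅ ℤ/4 ⊕ ℤ/12 ⊕ ℤ/24 ⊕ ℤ/48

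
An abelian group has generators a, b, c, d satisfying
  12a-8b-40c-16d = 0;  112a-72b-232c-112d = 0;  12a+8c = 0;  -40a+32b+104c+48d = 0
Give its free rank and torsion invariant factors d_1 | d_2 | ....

rank_ℚ(R)=4; free=4−4=0
SNF(R) diag = [4, 8, 8, 16] → torsion [4, 8, 8, 16]

Answer: M ≅ ℤ/4 ⊕ ℤ/8 ⊕ ℤ/8 ⊕ ℤ/16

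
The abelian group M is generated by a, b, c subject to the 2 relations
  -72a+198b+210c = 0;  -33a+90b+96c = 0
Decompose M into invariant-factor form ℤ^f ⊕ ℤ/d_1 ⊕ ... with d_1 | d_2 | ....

rank_ℚ(R)=2; free=3−2=1
SNF(R) diag = [3, 6] → torsion [3, 6]

Answer: M ≅ ℤ^1 ⊕ ℤ/3 ⊕ ℤ/6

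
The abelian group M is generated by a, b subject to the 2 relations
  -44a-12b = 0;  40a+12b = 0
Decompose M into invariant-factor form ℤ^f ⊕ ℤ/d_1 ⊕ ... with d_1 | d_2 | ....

rank_ℚ(R)=2; free=2−2=0
SNF(R) diag = [4, 12] → torsion [4, 12]

Answer: M ≅ ℤ/4 ⊕ ℤ/12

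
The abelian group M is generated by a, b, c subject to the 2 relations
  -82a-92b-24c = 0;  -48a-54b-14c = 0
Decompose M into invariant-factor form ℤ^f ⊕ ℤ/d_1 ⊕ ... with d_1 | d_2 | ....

rank_ℚ(R)=2; free=3−2=1
SNF(R) diag = [2, 2] → torsion [2, 2]

Answer: M ≅ ℤ^1 ⊕ ℤ/2 ⊕ ℤ/2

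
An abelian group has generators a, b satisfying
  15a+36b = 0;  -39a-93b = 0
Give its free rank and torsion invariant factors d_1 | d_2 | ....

rank_ℚ(R)=2; free=2−2=0
SNF(R) diag = [3, 3] → torsion [3, 3]

Answer: M ≅ ℤ/3 ⊕ ℤ/3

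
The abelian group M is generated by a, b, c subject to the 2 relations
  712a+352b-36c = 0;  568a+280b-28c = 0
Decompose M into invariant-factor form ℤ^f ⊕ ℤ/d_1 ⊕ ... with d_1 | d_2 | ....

Answer: M ≅ ℤ^1 ⊕ ℤ/4 ⊕ ℤ/8

Derivation:
rank_ℚ(R)=2; free=3−2=1
SNF(R) diag = [4, 8] → torsion [4, 8]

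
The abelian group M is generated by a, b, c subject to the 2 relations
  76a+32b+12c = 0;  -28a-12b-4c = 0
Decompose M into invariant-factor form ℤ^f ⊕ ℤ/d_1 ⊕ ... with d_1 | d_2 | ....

Answer: M ≅ ℤ^1 ⊕ ℤ/4 ⊕ ℤ/4

Derivation:
rank_ℚ(R)=2; free=3−2=1
SNF(R) diag = [4, 4] → torsion [4, 4]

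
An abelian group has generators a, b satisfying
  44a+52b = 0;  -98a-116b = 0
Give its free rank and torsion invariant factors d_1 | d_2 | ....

Answer: M ≅ ℤ/2 ⊕ ℤ/4

Derivation:
rank_ℚ(R)=2; free=2−2=0
SNF(R) diag = [2, 4] → torsion [2, 4]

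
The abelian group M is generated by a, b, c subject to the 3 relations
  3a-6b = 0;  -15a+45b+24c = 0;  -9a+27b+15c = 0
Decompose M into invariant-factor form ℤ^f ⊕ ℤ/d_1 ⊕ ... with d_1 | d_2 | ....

Answer: M ≅ ℤ/3 ⊕ ℤ/3 ⊕ ℤ/3

Derivation:
rank_ℚ(R)=3; free=3−3=0
SNF(R) diag = [3, 3, 3] → torsion [3, 3, 3]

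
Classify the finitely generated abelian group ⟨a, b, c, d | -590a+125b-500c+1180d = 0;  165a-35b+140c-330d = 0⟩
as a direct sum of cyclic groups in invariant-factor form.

Answer: M ≅ ℤ^2 ⊕ ℤ/5 ⊕ ℤ/5

Derivation:
rank_ℚ(R)=2; free=4−2=2
SNF(R) diag = [5, 5] → torsion [5, 5]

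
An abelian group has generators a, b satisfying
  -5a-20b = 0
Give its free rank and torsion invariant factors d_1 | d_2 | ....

rank_ℚ(R)=1; free=2−1=1
SNF(R) diag = [5] → torsion [5]

Answer: M ≅ ℤ^1 ⊕ ℤ/5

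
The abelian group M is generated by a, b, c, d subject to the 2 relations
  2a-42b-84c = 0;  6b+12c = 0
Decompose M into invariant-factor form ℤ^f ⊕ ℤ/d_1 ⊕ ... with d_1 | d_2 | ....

Answer: M ≅ ℤ^2 ⊕ ℤ/2 ⊕ ℤ/6

Derivation:
rank_ℚ(R)=2; free=4−2=2
SNF(R) diag = [2, 6] → torsion [2, 6]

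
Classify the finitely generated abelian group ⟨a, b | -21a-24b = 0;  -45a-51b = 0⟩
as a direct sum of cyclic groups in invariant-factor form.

rank_ℚ(R)=2; free=2−2=0
SNF(R) diag = [3, 3] → torsion [3, 3]

Answer: M ≅ ℤ/3 ⊕ ℤ/3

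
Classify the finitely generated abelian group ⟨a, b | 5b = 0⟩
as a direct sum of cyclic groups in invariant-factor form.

Answer: M ≅ ℤ^1 ⊕ ℤ/5

Derivation:
rank_ℚ(R)=1; free=2−1=1
SNF(R) diag = [5] → torsion [5]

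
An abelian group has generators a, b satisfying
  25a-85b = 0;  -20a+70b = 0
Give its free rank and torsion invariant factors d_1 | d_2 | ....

rank_ℚ(R)=2; free=2−2=0
SNF(R) diag = [5, 10] → torsion [5, 10]

Answer: M ≅ ℤ/5 ⊕ ℤ/10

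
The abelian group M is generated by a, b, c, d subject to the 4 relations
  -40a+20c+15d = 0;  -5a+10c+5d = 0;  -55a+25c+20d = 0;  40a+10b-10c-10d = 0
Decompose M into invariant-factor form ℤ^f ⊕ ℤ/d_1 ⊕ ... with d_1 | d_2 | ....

Answer: M ≅ ℤ/5 ⊕ ℤ/5 ⊕ ℤ/5 ⊕ ℤ/10

Derivation:
rank_ℚ(R)=4; free=4−4=0
SNF(R) diag = [5, 5, 5, 10] → torsion [5, 5, 5, 10]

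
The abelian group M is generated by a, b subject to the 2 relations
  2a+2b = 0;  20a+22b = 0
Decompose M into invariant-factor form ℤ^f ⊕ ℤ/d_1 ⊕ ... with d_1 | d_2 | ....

rank_ℚ(R)=2; free=2−2=0
SNF(R) diag = [2, 2] → torsion [2, 2]

Answer: M ≅ ℤ/2 ⊕ ℤ/2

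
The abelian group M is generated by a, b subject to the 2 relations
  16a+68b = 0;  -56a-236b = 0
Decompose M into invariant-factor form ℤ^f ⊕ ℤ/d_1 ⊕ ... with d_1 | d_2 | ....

Answer: M ≅ ℤ/4 ⊕ ℤ/8

Derivation:
rank_ℚ(R)=2; free=2−2=0
SNF(R) diag = [4, 8] → torsion [4, 8]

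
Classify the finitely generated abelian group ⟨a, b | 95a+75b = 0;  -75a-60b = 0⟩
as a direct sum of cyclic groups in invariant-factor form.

Answer: M ≅ ℤ/5 ⊕ ℤ/15

Derivation:
rank_ℚ(R)=2; free=2−2=0
SNF(R) diag = [5, 15] → torsion [5, 15]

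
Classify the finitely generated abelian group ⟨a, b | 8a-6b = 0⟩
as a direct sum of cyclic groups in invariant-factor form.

rank_ℚ(R)=1; free=2−1=1
SNF(R) diag = [2] → torsion [2]

Answer: M ≅ ℤ^1 ⊕ ℤ/2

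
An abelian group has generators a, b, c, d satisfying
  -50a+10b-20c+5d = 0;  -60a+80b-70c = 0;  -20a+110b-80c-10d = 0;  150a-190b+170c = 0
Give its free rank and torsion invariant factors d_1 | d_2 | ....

Answer: M ≅ ℤ/5 ⊕ ℤ/10 ⊕ ℤ/10 ⊕ ℤ/30

Derivation:
rank_ℚ(R)=4; free=4−4=0
SNF(R) diag = [5, 10, 10, 30] → torsion [5, 10, 10, 30]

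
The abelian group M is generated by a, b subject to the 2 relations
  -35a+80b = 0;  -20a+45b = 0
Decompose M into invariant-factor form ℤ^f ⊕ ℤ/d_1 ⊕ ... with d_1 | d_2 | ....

rank_ℚ(R)=2; free=2−2=0
SNF(R) diag = [5, 5] → torsion [5, 5]

Answer: M ≅ ℤ/5 ⊕ ℤ/5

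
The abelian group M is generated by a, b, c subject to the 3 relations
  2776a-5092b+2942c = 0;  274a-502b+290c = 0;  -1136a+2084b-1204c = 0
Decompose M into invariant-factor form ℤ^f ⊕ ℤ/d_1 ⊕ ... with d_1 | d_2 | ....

rank_ℚ(R)=3; free=3−3=0
SNF(R) diag = [2, 6, 12] → torsion [2, 6, 12]

Answer: M ≅ ℤ/2 ⊕ ℤ/6 ⊕ ℤ/12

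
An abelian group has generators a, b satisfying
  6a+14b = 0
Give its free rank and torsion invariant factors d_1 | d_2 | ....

rank_ℚ(R)=1; free=2−1=1
SNF(R) diag = [2] → torsion [2]

Answer: M ≅ ℤ^1 ⊕ ℤ/2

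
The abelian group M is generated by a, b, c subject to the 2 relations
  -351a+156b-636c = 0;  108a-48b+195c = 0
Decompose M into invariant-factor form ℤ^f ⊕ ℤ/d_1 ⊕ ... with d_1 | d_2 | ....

rank_ℚ(R)=2; free=3−2=1
SNF(R) diag = [3, 9] → torsion [3, 9]

Answer: M ≅ ℤ^1 ⊕ ℤ/3 ⊕ ℤ/9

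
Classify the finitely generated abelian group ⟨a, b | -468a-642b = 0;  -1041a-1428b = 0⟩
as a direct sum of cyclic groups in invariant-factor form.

Answer: M ≅ ℤ/3 ⊕ ℤ/6

Derivation:
rank_ℚ(R)=2; free=2−2=0
SNF(R) diag = [3, 6] → torsion [3, 6]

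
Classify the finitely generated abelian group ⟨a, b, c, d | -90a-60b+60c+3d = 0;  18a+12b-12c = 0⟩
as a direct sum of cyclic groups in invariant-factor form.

Answer: M ≅ ℤ^2 ⊕ ℤ/3 ⊕ ℤ/6

Derivation:
rank_ℚ(R)=2; free=4−2=2
SNF(R) diag = [3, 6] → torsion [3, 6]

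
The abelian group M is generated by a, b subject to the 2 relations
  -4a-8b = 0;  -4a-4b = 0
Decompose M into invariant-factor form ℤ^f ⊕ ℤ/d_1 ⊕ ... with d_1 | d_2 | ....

rank_ℚ(R)=2; free=2−2=0
SNF(R) diag = [4, 4] → torsion [4, 4]

Answer: M ≅ ℤ/4 ⊕ ℤ/4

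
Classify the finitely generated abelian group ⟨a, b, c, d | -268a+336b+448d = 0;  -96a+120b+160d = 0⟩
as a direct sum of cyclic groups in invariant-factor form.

Answer: M ≅ ℤ^2 ⊕ ℤ/4 ⊕ ℤ/8

Derivation:
rank_ℚ(R)=2; free=4−2=2
SNF(R) diag = [4, 8] → torsion [4, 8]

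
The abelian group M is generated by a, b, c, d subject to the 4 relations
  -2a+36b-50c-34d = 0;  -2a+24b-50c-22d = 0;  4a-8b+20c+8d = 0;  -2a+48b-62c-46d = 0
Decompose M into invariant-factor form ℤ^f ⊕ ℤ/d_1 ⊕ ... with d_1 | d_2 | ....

Answer: M ≅ ℤ/2 ⊕ ℤ/4 ⊕ ℤ/12 ⊕ ℤ/12

Derivation:
rank_ℚ(R)=4; free=4−4=0
SNF(R) diag = [2, 4, 12, 12] → torsion [2, 4, 12, 12]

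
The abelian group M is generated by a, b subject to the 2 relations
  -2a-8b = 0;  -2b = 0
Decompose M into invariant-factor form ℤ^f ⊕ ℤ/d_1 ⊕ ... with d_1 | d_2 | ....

Answer: M ≅ ℤ/2 ⊕ ℤ/2

Derivation:
rank_ℚ(R)=2; free=2−2=0
SNF(R) diag = [2, 2] → torsion [2, 2]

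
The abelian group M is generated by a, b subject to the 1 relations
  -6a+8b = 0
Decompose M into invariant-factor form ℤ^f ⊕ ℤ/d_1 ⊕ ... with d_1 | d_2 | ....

Answer: M ≅ ℤ^1 ⊕ ℤ/2

Derivation:
rank_ℚ(R)=1; free=2−1=1
SNF(R) diag = [2] → torsion [2]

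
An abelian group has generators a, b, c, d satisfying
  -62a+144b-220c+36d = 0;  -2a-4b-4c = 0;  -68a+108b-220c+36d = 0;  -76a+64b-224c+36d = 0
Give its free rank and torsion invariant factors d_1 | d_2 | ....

Answer: M ≅ ℤ/2 ⊕ ℤ/4 ⊕ ℤ/12 ⊕ ℤ/36

Derivation:
rank_ℚ(R)=4; free=4−4=0
SNF(R) diag = [2, 4, 12, 36] → torsion [2, 4, 12, 36]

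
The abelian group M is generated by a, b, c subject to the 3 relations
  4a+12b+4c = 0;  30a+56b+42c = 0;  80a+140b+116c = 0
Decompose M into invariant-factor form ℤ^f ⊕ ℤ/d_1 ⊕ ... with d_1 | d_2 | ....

Answer: M ≅ ℤ/2 ⊕ ℤ/4 ⊕ ℤ/12

Derivation:
rank_ℚ(R)=3; free=3−3=0
SNF(R) diag = [2, 4, 12] → torsion [2, 4, 12]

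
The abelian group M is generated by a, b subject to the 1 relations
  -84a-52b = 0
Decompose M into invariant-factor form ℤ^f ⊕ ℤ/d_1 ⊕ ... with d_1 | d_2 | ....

Answer: M ≅ ℤ^1 ⊕ ℤ/4

Derivation:
rank_ℚ(R)=1; free=2−1=1
SNF(R) diag = [4] → torsion [4]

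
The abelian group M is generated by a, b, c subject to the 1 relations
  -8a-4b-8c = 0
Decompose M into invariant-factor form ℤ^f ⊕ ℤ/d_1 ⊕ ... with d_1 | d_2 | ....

Answer: M ≅ ℤ^2 ⊕ ℤ/4

Derivation:
rank_ℚ(R)=1; free=3−1=2
SNF(R) diag = [4] → torsion [4]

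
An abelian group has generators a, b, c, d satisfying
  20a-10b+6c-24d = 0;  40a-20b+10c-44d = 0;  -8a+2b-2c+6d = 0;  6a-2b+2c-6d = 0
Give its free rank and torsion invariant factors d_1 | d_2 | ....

Answer: M ≅ ℤ/2 ⊕ ℤ/2 ⊕ ℤ/2 ⊕ ℤ/2

Derivation:
rank_ℚ(R)=4; free=4−4=0
SNF(R) diag = [2, 2, 2, 2] → torsion [2, 2, 2, 2]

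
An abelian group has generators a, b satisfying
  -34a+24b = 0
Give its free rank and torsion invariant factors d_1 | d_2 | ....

Answer: M ≅ ℤ^1 ⊕ ℤ/2

Derivation:
rank_ℚ(R)=1; free=2−1=1
SNF(R) diag = [2] → torsion [2]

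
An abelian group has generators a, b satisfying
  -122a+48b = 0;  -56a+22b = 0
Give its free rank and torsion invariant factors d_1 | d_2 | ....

rank_ℚ(R)=2; free=2−2=0
SNF(R) diag = [2, 2] → torsion [2, 2]

Answer: M ≅ ℤ/2 ⊕ ℤ/2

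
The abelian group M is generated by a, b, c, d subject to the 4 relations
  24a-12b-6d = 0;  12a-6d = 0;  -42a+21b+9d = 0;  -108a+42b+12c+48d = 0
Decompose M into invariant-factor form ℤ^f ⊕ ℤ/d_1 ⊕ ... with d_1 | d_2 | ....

rank_ℚ(R)=4; free=4−4=0
SNF(R) diag = [3, 6, 12, 12] → torsion [3, 6, 12, 12]

Answer: M ≅ ℤ/3 ⊕ ℤ/6 ⊕ ℤ/12 ⊕ ℤ/12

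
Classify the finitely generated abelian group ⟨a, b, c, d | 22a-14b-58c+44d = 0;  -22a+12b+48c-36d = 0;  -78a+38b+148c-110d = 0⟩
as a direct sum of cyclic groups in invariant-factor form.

Answer: M ≅ ℤ^1 ⊕ ℤ/2 ⊕ ℤ/2 ⊕ ℤ/6

Derivation:
rank_ℚ(R)=3; free=4−3=1
SNF(R) diag = [2, 2, 6] → torsion [2, 2, 6]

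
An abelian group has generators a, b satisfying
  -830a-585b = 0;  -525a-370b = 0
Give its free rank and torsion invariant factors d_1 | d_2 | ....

Answer: M ≅ ℤ/5 ⊕ ℤ/5

Derivation:
rank_ℚ(R)=2; free=2−2=0
SNF(R) diag = [5, 5] → torsion [5, 5]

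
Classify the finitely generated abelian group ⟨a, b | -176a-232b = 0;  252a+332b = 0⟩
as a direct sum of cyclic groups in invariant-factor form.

Answer: M ≅ ℤ/4 ⊕ ℤ/8

Derivation:
rank_ℚ(R)=2; free=2−2=0
SNF(R) diag = [4, 8] → torsion [4, 8]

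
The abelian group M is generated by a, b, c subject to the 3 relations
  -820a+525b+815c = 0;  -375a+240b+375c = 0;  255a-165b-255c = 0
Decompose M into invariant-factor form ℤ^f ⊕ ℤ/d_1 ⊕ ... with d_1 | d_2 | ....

rank_ℚ(R)=3; free=3−3=0
SNF(R) diag = [5, 15, 45] → torsion [5, 15, 45]

Answer: M ≅ ℤ/5 ⊕ ℤ/15 ⊕ ℤ/45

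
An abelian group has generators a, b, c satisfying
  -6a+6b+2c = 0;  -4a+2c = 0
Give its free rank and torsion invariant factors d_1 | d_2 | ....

rank_ℚ(R)=2; free=3−2=1
SNF(R) diag = [2, 2] → torsion [2, 2]

Answer: M ≅ ℤ^1 ⊕ ℤ/2 ⊕ ℤ/2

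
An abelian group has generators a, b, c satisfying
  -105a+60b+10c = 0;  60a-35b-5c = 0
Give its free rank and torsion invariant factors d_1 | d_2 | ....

rank_ℚ(R)=2; free=3−2=1
SNF(R) diag = [5, 5] → torsion [5, 5]

Answer: M ≅ ℤ^1 ⊕ ℤ/5 ⊕ ℤ/5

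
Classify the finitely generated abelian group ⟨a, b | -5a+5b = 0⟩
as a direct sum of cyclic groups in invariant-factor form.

Answer: M ≅ ℤ^1 ⊕ ℤ/5

Derivation:
rank_ℚ(R)=1; free=2−1=1
SNF(R) diag = [5] → torsion [5]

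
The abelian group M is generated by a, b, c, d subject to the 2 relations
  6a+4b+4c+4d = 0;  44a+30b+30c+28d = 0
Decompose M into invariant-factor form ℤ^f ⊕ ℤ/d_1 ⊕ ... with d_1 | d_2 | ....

rank_ℚ(R)=2; free=4−2=2
SNF(R) diag = [2, 2] → torsion [2, 2]

Answer: M ≅ ℤ^2 ⊕ ℤ/2 ⊕ ℤ/2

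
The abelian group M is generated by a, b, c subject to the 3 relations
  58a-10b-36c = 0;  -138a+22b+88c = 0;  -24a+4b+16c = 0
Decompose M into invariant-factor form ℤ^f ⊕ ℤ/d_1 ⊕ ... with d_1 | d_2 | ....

Answer: M ≅ ℤ/2 ⊕ ℤ/4 ⊕ ℤ/12

Derivation:
rank_ℚ(R)=3; free=3−3=0
SNF(R) diag = [2, 4, 12] → torsion [2, 4, 12]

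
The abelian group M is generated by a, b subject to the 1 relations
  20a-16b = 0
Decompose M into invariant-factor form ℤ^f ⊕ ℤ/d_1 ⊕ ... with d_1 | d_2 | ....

rank_ℚ(R)=1; free=2−1=1
SNF(R) diag = [4] → torsion [4]

Answer: M ≅ ℤ^1 ⊕ ℤ/4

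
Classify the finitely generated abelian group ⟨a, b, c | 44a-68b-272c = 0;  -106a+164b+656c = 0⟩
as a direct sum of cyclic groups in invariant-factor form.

rank_ℚ(R)=2; free=3−2=1
SNF(R) diag = [2, 4] → torsion [2, 4]

Answer: M ≅ ℤ^1 ⊕ ℤ/2 ⊕ ℤ/4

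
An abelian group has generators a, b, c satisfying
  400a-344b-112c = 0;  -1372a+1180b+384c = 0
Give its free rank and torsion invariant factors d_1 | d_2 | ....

rank_ℚ(R)=2; free=3−2=1
SNF(R) diag = [4, 8] → torsion [4, 8]

Answer: M ≅ ℤ^1 ⊕ ℤ/4 ⊕ ℤ/8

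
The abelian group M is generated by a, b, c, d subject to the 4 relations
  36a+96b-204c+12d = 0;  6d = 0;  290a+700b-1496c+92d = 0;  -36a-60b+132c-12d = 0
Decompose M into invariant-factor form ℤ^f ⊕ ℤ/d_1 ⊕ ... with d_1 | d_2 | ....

Answer: M ≅ ℤ/2 ⊕ ℤ/6 ⊕ ℤ/12 ⊕ ℤ/36

Derivation:
rank_ℚ(R)=4; free=4−4=0
SNF(R) diag = [2, 6, 12, 36] → torsion [2, 6, 12, 36]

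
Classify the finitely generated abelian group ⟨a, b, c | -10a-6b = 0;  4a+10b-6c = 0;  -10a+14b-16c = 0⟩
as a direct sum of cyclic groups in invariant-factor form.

Answer: M ≅ ℤ/2 ⊕ ℤ/2 ⊕ ℤ/4

Derivation:
rank_ℚ(R)=3; free=3−3=0
SNF(R) diag = [2, 2, 4] → torsion [2, 2, 4]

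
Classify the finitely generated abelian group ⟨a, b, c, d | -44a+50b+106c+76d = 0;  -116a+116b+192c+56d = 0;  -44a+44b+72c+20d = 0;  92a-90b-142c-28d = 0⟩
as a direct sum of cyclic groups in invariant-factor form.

rank_ℚ(R)=4; free=4−4=0
SNF(R) diag = [2, 4, 4, 12] → torsion [2, 4, 4, 12]

Answer: M ≅ ℤ/2 ⊕ ℤ/4 ⊕ ℤ/4 ⊕ ℤ/12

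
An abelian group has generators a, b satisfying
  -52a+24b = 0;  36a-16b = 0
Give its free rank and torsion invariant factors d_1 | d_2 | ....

Answer: M ≅ ℤ/4 ⊕ ℤ/8

Derivation:
rank_ℚ(R)=2; free=2−2=0
SNF(R) diag = [4, 8] → torsion [4, 8]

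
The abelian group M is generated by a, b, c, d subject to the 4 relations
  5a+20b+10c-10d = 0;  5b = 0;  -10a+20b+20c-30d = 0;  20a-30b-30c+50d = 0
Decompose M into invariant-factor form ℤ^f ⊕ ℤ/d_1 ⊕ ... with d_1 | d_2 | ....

rank_ℚ(R)=4; free=4−4=0
SNF(R) diag = [5, 5, 10, 10] → torsion [5, 5, 10, 10]

Answer: M ≅ ℤ/5 ⊕ ℤ/5 ⊕ ℤ/10 ⊕ ℤ/10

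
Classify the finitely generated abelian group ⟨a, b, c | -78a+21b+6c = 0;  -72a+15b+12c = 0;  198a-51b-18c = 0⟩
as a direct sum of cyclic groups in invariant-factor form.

Answer: M ≅ ℤ/3 ⊕ ℤ/6 ⊕ ℤ/12

Derivation:
rank_ℚ(R)=3; free=3−3=0
SNF(R) diag = [3, 6, 12] → torsion [3, 6, 12]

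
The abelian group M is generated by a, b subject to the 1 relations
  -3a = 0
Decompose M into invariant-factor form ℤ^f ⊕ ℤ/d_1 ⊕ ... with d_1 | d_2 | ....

Answer: M ≅ ℤ^1 ⊕ ℤ/3

Derivation:
rank_ℚ(R)=1; free=2−1=1
SNF(R) diag = [3] → torsion [3]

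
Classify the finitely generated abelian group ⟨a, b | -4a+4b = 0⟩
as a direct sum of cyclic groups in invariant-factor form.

rank_ℚ(R)=1; free=2−1=1
SNF(R) diag = [4] → torsion [4]

Answer: M ≅ ℤ^1 ⊕ ℤ/4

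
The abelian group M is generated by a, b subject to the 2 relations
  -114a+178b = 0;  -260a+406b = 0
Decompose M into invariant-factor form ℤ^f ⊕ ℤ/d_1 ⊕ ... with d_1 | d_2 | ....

rank_ℚ(R)=2; free=2−2=0
SNF(R) diag = [2, 2] → torsion [2, 2]

Answer: M ≅ ℤ/2 ⊕ ℤ/2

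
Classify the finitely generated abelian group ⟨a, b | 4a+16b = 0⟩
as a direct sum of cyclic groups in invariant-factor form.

Answer: M ≅ ℤ^1 ⊕ ℤ/4

Derivation:
rank_ℚ(R)=1; free=2−1=1
SNF(R) diag = [4] → torsion [4]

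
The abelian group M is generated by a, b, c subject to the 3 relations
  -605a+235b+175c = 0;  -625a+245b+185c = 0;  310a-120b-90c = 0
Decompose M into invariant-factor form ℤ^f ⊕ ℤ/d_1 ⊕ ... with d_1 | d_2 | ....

rank_ℚ(R)=3; free=3−3=0
SNF(R) diag = [5, 10, 30] → torsion [5, 10, 30]

Answer: M ≅ ℤ/5 ⊕ ℤ/10 ⊕ ℤ/30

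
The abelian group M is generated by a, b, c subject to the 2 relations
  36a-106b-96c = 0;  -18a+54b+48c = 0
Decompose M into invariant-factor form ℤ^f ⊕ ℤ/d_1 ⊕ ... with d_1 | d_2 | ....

Answer: M ≅ ℤ^1 ⊕ ℤ/2 ⊕ ℤ/6

Derivation:
rank_ℚ(R)=2; free=3−2=1
SNF(R) diag = [2, 6] → torsion [2, 6]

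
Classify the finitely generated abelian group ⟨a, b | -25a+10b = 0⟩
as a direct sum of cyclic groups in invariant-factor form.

Answer: M ≅ ℤ^1 ⊕ ℤ/5

Derivation:
rank_ℚ(R)=1; free=2−1=1
SNF(R) diag = [5] → torsion [5]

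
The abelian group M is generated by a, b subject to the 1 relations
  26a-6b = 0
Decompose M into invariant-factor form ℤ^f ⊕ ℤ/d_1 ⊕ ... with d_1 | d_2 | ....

rank_ℚ(R)=1; free=2−1=1
SNF(R) diag = [2] → torsion [2]

Answer: M ≅ ℤ^1 ⊕ ℤ/2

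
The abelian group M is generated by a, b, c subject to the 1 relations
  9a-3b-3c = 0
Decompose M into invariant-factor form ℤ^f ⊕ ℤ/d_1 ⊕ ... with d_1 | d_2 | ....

rank_ℚ(R)=1; free=3−1=2
SNF(R) diag = [3] → torsion [3]

Answer: M ≅ ℤ^2 ⊕ ℤ/3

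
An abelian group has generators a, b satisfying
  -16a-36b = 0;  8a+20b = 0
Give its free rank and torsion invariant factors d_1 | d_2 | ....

rank_ℚ(R)=2; free=2−2=0
SNF(R) diag = [4, 8] → torsion [4, 8]

Answer: M ≅ ℤ/4 ⊕ ℤ/8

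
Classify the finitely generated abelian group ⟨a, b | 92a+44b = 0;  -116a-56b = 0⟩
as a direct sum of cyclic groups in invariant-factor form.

Answer: M ≅ ℤ/4 ⊕ ℤ/12

Derivation:
rank_ℚ(R)=2; free=2−2=0
SNF(R) diag = [4, 12] → torsion [4, 12]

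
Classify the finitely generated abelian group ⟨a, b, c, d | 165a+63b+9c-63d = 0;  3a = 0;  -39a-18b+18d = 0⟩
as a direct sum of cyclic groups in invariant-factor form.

Answer: M ≅ ℤ^1 ⊕ ℤ/3 ⊕ ℤ/9 ⊕ ℤ/18

Derivation:
rank_ℚ(R)=3; free=4−3=1
SNF(R) diag = [3, 9, 18] → torsion [3, 9, 18]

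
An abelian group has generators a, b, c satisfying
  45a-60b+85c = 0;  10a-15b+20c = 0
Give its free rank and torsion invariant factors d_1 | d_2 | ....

rank_ℚ(R)=2; free=3−2=1
SNF(R) diag = [5, 5] → torsion [5, 5]

Answer: M ≅ ℤ^1 ⊕ ℤ/5 ⊕ ℤ/5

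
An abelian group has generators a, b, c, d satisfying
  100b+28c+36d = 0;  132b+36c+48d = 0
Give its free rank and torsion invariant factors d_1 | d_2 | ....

Answer: M ≅ ℤ^2 ⊕ ℤ/4 ⊕ ℤ/12

Derivation:
rank_ℚ(R)=2; free=4−2=2
SNF(R) diag = [4, 12] → torsion [4, 12]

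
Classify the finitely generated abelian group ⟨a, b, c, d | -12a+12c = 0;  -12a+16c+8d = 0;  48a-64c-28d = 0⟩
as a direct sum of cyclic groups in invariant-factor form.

Answer: M ≅ ℤ^1 ⊕ ℤ/4 ⊕ ℤ/4 ⊕ ℤ/12

Derivation:
rank_ℚ(R)=3; free=4−3=1
SNF(R) diag = [4, 4, 12] → torsion [4, 4, 12]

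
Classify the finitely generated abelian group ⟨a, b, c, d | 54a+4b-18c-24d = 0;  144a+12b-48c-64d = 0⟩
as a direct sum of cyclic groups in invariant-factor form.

rank_ℚ(R)=2; free=4−2=2
SNF(R) diag = [2, 4] → torsion [2, 4]

Answer: M ≅ ℤ^2 ⊕ ℤ/2 ⊕ ℤ/4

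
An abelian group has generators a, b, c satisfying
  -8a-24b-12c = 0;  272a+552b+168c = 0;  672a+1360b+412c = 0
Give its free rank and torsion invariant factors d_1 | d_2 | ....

Answer: M ≅ ℤ/4 ⊕ ℤ/8 ⊕ ℤ/24

Derivation:
rank_ℚ(R)=3; free=3−3=0
SNF(R) diag = [4, 8, 24] → torsion [4, 8, 24]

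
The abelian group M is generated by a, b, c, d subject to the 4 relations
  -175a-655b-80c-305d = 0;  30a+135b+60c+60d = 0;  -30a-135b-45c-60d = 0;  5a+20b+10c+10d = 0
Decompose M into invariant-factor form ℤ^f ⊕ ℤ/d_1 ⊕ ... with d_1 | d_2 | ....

Answer: M ≅ ℤ/5 ⊕ ℤ/15 ⊕ ℤ/15 ⊕ ℤ/45

Derivation:
rank_ℚ(R)=4; free=4−4=0
SNF(R) diag = [5, 15, 15, 45] → torsion [5, 15, 15, 45]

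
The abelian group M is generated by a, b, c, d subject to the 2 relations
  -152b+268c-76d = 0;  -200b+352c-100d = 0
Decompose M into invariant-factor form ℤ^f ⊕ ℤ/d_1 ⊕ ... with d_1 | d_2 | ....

Answer: M ≅ ℤ^2 ⊕ ℤ/4 ⊕ ℤ/12

Derivation:
rank_ℚ(R)=2; free=4−2=2
SNF(R) diag = [4, 12] → torsion [4, 12]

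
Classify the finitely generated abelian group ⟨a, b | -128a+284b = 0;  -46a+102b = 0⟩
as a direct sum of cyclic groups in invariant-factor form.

rank_ℚ(R)=2; free=2−2=0
SNF(R) diag = [2, 4] → torsion [2, 4]

Answer: M ≅ ℤ/2 ⊕ ℤ/4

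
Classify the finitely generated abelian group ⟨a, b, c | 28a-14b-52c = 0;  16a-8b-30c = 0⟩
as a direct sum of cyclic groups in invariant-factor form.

rank_ℚ(R)=2; free=3−2=1
SNF(R) diag = [2, 2] → torsion [2, 2]

Answer: M ≅ ℤ^1 ⊕ ℤ/2 ⊕ ℤ/2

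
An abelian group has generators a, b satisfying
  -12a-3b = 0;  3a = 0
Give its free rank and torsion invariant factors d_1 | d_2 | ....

Answer: M ≅ ℤ/3 ⊕ ℤ/3

Derivation:
rank_ℚ(R)=2; free=2−2=0
SNF(R) diag = [3, 3] → torsion [3, 3]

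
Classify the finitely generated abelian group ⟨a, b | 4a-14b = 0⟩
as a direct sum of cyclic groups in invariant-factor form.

rank_ℚ(R)=1; free=2−1=1
SNF(R) diag = [2] → torsion [2]

Answer: M ≅ ℤ^1 ⊕ ℤ/2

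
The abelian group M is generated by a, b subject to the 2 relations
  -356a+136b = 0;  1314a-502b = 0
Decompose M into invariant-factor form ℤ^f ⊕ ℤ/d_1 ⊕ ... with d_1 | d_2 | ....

rank_ℚ(R)=2; free=2−2=0
SNF(R) diag = [2, 4] → torsion [2, 4]

Answer: M ≅ ℤ/2 ⊕ ℤ/4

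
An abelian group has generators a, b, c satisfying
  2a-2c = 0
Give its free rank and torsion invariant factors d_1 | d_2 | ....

rank_ℚ(R)=1; free=3−1=2
SNF(R) diag = [2] → torsion [2]

Answer: M ≅ ℤ^2 ⊕ ℤ/2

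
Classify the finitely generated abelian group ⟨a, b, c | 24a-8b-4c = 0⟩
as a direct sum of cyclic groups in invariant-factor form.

rank_ℚ(R)=1; free=3−1=2
SNF(R) diag = [4] → torsion [4]

Answer: M ≅ ℤ^2 ⊕ ℤ/4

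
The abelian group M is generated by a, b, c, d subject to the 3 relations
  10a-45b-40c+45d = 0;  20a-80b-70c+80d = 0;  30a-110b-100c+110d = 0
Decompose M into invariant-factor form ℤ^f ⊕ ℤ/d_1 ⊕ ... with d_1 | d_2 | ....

Answer: M ≅ ℤ^1 ⊕ ℤ/5 ⊕ ℤ/10 ⊕ ℤ/10

Derivation:
rank_ℚ(R)=3; free=4−3=1
SNF(R) diag = [5, 10, 10] → torsion [5, 10, 10]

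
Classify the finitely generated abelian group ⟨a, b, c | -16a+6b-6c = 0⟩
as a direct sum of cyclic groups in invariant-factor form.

Answer: M ≅ ℤ^2 ⊕ ℤ/2

Derivation:
rank_ℚ(R)=1; free=3−1=2
SNF(R) diag = [2] → torsion [2]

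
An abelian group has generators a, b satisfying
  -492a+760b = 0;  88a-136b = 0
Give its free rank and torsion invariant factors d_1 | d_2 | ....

rank_ℚ(R)=2; free=2−2=0
SNF(R) diag = [4, 8] → torsion [4, 8]

Answer: M ≅ ℤ/4 ⊕ ℤ/8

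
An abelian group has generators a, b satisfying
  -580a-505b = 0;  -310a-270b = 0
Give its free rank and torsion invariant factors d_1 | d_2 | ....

Answer: M ≅ ℤ/5 ⊕ ℤ/10

Derivation:
rank_ℚ(R)=2; free=2−2=0
SNF(R) diag = [5, 10] → torsion [5, 10]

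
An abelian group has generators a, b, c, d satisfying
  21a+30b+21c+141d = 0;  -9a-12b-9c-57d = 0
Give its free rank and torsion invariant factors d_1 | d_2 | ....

rank_ℚ(R)=2; free=4−2=2
SNF(R) diag = [3, 6] → torsion [3, 6]

Answer: M ≅ ℤ^2 ⊕ ℤ/3 ⊕ ℤ/6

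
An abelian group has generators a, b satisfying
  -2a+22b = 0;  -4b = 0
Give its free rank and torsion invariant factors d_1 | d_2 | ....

Answer: M ≅ ℤ/2 ⊕ ℤ/4

Derivation:
rank_ℚ(R)=2; free=2−2=0
SNF(R) diag = [2, 4] → torsion [2, 4]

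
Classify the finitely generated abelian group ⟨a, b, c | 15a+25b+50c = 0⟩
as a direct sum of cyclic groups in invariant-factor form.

rank_ℚ(R)=1; free=3−1=2
SNF(R) diag = [5] → torsion [5]

Answer: M ≅ ℤ^2 ⊕ ℤ/5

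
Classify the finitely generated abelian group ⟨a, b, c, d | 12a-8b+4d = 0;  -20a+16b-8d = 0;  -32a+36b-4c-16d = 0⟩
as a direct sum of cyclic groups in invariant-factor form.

Answer: M ≅ ℤ^1 ⊕ ℤ/4 ⊕ ℤ/4 ⊕ ℤ/4

Derivation:
rank_ℚ(R)=3; free=4−3=1
SNF(R) diag = [4, 4, 4] → torsion [4, 4, 4]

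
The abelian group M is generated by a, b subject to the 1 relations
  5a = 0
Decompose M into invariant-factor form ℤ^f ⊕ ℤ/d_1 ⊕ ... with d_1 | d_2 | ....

Answer: M ≅ ℤ^1 ⊕ ℤ/5

Derivation:
rank_ℚ(R)=1; free=2−1=1
SNF(R) diag = [5] → torsion [5]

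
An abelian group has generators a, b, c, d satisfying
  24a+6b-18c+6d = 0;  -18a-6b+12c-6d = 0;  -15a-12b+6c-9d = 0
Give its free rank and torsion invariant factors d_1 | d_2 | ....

rank_ℚ(R)=3; free=4−3=1
SNF(R) diag = [3, 6, 6] → torsion [3, 6, 6]

Answer: M ≅ ℤ^1 ⊕ ℤ/3 ⊕ ℤ/6 ⊕ ℤ/6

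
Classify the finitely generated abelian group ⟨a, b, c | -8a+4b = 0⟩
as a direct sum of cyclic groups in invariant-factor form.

Answer: M ≅ ℤ^2 ⊕ ℤ/4

Derivation:
rank_ℚ(R)=1; free=3−1=2
SNF(R) diag = [4] → torsion [4]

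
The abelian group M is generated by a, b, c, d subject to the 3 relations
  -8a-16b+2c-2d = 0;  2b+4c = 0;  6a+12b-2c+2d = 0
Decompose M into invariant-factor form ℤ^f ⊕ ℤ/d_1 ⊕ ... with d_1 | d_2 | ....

rank_ℚ(R)=3; free=4−3=1
SNF(R) diag = [2, 2, 2] → torsion [2, 2, 2]

Answer: M ≅ ℤ^1 ⊕ ℤ/2 ⊕ ℤ/2 ⊕ ℤ/2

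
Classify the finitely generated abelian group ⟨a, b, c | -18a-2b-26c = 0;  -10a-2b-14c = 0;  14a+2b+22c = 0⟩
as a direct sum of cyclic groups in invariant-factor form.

Answer: M ≅ ℤ/2 ⊕ ℤ/4 ⊕ ℤ/4

Derivation:
rank_ℚ(R)=3; free=3−3=0
SNF(R) diag = [2, 4, 4] → torsion [2, 4, 4]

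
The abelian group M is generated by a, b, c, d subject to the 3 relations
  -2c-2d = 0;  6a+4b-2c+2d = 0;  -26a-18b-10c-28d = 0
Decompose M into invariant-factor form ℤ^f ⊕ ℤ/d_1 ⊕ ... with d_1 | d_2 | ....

Answer: M ≅ ℤ^1 ⊕ ℤ/2 ⊕ ℤ/2 ⊕ ℤ/2

Derivation:
rank_ℚ(R)=3; free=4−3=1
SNF(R) diag = [2, 2, 2] → torsion [2, 2, 2]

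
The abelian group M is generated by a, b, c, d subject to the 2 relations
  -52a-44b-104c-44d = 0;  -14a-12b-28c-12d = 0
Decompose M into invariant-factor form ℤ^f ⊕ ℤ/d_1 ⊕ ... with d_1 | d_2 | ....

Answer: M ≅ ℤ^2 ⊕ ℤ/2 ⊕ ℤ/4

Derivation:
rank_ℚ(R)=2; free=4−2=2
SNF(R) diag = [2, 4] → torsion [2, 4]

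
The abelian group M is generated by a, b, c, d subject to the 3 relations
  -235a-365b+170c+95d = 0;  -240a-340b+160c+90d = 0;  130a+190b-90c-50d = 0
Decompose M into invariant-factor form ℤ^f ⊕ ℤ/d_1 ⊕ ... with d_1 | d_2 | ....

rank_ℚ(R)=3; free=4−3=1
SNF(R) diag = [5, 10, 10] → torsion [5, 10, 10]

Answer: M ≅ ℤ^1 ⊕ ℤ/5 ⊕ ℤ/10 ⊕ ℤ/10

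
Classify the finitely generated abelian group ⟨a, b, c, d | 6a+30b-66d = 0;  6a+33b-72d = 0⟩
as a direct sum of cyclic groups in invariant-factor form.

Answer: M ≅ ℤ^2 ⊕ ℤ/3 ⊕ ℤ/6

Derivation:
rank_ℚ(R)=2; free=4−2=2
SNF(R) diag = [3, 6] → torsion [3, 6]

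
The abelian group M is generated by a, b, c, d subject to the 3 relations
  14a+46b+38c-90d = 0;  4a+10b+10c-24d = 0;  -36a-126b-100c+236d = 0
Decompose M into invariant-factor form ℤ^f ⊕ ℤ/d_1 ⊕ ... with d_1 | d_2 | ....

Answer: M ≅ ℤ^1 ⊕ ℤ/2 ⊕ ℤ/2 ⊕ ℤ/2

Derivation:
rank_ℚ(R)=3; free=4−3=1
SNF(R) diag = [2, 2, 2] → torsion [2, 2, 2]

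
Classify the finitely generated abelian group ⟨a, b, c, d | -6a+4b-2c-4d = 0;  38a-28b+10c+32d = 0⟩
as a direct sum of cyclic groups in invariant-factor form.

Answer: M ≅ ℤ^2 ⊕ ℤ/2 ⊕ ℤ/4

Derivation:
rank_ℚ(R)=2; free=4−2=2
SNF(R) diag = [2, 4] → torsion [2, 4]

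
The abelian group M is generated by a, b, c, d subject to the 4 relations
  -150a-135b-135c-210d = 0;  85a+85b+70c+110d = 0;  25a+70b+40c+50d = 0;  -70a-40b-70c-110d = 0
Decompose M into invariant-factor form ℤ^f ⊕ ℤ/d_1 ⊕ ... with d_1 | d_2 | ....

Answer: M ≅ ℤ/5 ⊕ ℤ/15 ⊕ ℤ/15 ⊕ ℤ/30

Derivation:
rank_ℚ(R)=4; free=4−4=0
SNF(R) diag = [5, 15, 15, 30] → torsion [5, 15, 15, 30]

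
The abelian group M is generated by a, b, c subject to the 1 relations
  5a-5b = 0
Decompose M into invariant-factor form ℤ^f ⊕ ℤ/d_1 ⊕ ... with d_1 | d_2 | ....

Answer: M ≅ ℤ^2 ⊕ ℤ/5

Derivation:
rank_ℚ(R)=1; free=3−1=2
SNF(R) diag = [5] → torsion [5]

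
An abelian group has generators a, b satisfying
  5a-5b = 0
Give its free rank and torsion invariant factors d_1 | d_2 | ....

Answer: M ≅ ℤ^1 ⊕ ℤ/5

Derivation:
rank_ℚ(R)=1; free=2−1=1
SNF(R) diag = [5] → torsion [5]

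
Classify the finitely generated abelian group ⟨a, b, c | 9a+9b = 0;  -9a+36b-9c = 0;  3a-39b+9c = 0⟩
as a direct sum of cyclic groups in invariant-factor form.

rank_ℚ(R)=3; free=3−3=0
SNF(R) diag = [3, 9, 9] → torsion [3, 9, 9]

Answer: M ≅ ℤ/3 ⊕ ℤ/9 ⊕ ℤ/9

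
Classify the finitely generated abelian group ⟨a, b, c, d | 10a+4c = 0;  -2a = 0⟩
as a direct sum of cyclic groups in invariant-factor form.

Answer: M ≅ ℤ^2 ⊕ ℤ/2 ⊕ ℤ/4

Derivation:
rank_ℚ(R)=2; free=4−2=2
SNF(R) diag = [2, 4] → torsion [2, 4]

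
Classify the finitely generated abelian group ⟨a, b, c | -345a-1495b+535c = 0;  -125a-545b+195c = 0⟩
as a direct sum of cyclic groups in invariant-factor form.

Answer: M ≅ ℤ^1 ⊕ ℤ/5 ⊕ ℤ/10

Derivation:
rank_ℚ(R)=2; free=3−2=1
SNF(R) diag = [5, 10] → torsion [5, 10]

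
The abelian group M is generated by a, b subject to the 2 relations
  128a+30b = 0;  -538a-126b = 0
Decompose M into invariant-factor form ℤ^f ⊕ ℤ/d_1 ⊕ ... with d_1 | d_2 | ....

rank_ℚ(R)=2; free=2−2=0
SNF(R) diag = [2, 6] → torsion [2, 6]

Answer: M ≅ ℤ/2 ⊕ ℤ/6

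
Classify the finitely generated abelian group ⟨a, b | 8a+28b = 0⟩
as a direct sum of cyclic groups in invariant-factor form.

rank_ℚ(R)=1; free=2−1=1
SNF(R) diag = [4] → torsion [4]

Answer: M ≅ ℤ^1 ⊕ ℤ/4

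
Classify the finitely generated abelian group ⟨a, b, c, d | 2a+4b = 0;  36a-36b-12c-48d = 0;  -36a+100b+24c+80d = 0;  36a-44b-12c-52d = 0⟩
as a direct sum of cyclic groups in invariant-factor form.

Answer: M ≅ ℤ/2 ⊕ ℤ/4 ⊕ ℤ/12 ⊕ ℤ/12

Derivation:
rank_ℚ(R)=4; free=4−4=0
SNF(R) diag = [2, 4, 12, 12] → torsion [2, 4, 12, 12]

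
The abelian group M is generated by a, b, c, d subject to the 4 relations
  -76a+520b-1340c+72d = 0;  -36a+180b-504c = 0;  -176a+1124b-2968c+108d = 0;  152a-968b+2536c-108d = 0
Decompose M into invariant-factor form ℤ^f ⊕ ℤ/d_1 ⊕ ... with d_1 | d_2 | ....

Answer: M ≅ ℤ/4 ⊕ ℤ/12 ⊕ ℤ/36 ⊕ ℤ/36

Derivation:
rank_ℚ(R)=4; free=4−4=0
SNF(R) diag = [4, 12, 36, 36] → torsion [4, 12, 36, 36]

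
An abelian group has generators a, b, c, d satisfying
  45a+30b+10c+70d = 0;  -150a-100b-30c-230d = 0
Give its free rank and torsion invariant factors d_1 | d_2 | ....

Answer: M ≅ ℤ^2 ⊕ ℤ/5 ⊕ ℤ/10

Derivation:
rank_ℚ(R)=2; free=4−2=2
SNF(R) diag = [5, 10] → torsion [5, 10]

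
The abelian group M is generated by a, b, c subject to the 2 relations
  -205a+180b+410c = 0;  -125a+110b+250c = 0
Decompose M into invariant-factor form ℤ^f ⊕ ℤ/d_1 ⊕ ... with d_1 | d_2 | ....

rank_ℚ(R)=2; free=3−2=1
SNF(R) diag = [5, 10] → torsion [5, 10]

Answer: M ≅ ℤ^1 ⊕ ℤ/5 ⊕ ℤ/10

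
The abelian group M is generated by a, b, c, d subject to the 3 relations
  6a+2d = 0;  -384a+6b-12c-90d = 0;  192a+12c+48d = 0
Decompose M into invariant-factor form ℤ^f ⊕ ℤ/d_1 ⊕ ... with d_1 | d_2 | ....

rank_ℚ(R)=3; free=4−3=1
SNF(R) diag = [2, 6, 12] → torsion [2, 6, 12]

Answer: M ≅ ℤ^1 ⊕ ℤ/2 ⊕ ℤ/6 ⊕ ℤ/12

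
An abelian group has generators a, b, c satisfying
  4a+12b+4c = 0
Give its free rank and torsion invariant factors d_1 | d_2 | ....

rank_ℚ(R)=1; free=3−1=2
SNF(R) diag = [4] → torsion [4]

Answer: M ≅ ℤ^2 ⊕ ℤ/4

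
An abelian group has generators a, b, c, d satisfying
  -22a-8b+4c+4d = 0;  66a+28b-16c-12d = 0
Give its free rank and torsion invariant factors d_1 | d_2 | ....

Answer: M ≅ ℤ^2 ⊕ ℤ/2 ⊕ ℤ/4

Derivation:
rank_ℚ(R)=2; free=4−2=2
SNF(R) diag = [2, 4] → torsion [2, 4]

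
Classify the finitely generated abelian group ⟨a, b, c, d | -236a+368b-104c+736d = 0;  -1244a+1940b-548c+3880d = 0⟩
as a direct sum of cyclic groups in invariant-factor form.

Answer: M ≅ ℤ^2 ⊕ ℤ/4 ⊕ ℤ/12

Derivation:
rank_ℚ(R)=2; free=4−2=2
SNF(R) diag = [4, 12] → torsion [4, 12]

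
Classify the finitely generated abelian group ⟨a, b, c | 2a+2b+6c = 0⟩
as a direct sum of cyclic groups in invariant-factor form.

Answer: M ≅ ℤ^2 ⊕ ℤ/2

Derivation:
rank_ℚ(R)=1; free=3−1=2
SNF(R) diag = [2] → torsion [2]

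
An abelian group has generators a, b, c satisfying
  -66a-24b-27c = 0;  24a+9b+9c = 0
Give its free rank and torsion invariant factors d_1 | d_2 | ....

Answer: M ≅ ℤ^1 ⊕ ℤ/3 ⊕ ℤ/3

Derivation:
rank_ℚ(R)=2; free=3−2=1
SNF(R) diag = [3, 3] → torsion [3, 3]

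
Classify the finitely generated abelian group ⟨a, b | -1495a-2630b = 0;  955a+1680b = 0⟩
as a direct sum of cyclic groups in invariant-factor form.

rank_ℚ(R)=2; free=2−2=0
SNF(R) diag = [5, 10] → torsion [5, 10]

Answer: M ≅ ℤ/5 ⊕ ℤ/10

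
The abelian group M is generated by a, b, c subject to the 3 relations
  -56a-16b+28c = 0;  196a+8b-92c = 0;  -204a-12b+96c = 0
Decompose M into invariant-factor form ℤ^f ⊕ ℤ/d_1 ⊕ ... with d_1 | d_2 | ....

rank_ℚ(R)=3; free=3−3=0
SNF(R) diag = [4, 12, 12] → torsion [4, 12, 12]

Answer: M ≅ ℤ/4 ⊕ ℤ/12 ⊕ ℤ/12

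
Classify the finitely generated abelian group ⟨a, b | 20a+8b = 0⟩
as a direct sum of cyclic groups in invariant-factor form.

Answer: M ≅ ℤ^1 ⊕ ℤ/4

Derivation:
rank_ℚ(R)=1; free=2−1=1
SNF(R) diag = [4] → torsion [4]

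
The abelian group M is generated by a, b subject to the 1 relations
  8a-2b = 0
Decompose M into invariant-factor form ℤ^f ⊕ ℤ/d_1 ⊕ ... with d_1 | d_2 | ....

Answer: M ≅ ℤ^1 ⊕ ℤ/2

Derivation:
rank_ℚ(R)=1; free=2−1=1
SNF(R) diag = [2] → torsion [2]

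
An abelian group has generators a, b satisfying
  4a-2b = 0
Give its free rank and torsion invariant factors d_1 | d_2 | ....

rank_ℚ(R)=1; free=2−1=1
SNF(R) diag = [2] → torsion [2]

Answer: M ≅ ℤ^1 ⊕ ℤ/2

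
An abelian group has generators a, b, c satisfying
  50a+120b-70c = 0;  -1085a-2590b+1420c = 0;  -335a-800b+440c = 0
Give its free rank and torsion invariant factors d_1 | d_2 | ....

rank_ℚ(R)=3; free=3−3=0
SNF(R) diag = [5, 10, 10] → torsion [5, 10, 10]

Answer: M ≅ ℤ/5 ⊕ ℤ/10 ⊕ ℤ/10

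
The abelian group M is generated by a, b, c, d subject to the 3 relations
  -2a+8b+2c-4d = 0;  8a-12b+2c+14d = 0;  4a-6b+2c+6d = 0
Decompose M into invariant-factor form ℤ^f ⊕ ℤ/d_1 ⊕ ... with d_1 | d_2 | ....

Answer: M ≅ ℤ^1 ⊕ ℤ/2 ⊕ ℤ/2 ⊕ ℤ/2

Derivation:
rank_ℚ(R)=3; free=4−3=1
SNF(R) diag = [2, 2, 2] → torsion [2, 2, 2]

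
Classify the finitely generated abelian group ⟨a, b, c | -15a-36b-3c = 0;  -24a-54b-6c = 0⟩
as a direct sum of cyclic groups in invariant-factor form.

rank_ℚ(R)=2; free=3−2=1
SNF(R) diag = [3, 6] → torsion [3, 6]

Answer: M ≅ ℤ^1 ⊕ ℤ/3 ⊕ ℤ/6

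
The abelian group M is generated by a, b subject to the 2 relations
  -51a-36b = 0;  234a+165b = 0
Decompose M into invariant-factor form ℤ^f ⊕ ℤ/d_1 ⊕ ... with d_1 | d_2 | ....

Answer: M ≅ ℤ/3 ⊕ ℤ/3

Derivation:
rank_ℚ(R)=2; free=2−2=0
SNF(R) diag = [3, 3] → torsion [3, 3]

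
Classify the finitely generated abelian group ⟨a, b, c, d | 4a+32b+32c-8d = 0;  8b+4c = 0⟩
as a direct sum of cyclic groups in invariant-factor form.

rank_ℚ(R)=2; free=4−2=2
SNF(R) diag = [4, 4] → torsion [4, 4]

Answer: M ≅ ℤ^2 ⊕ ℤ/4 ⊕ ℤ/4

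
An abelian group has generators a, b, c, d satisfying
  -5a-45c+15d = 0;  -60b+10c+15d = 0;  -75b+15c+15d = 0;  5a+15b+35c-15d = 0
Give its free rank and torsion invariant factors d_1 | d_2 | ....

Answer: M ≅ ℤ/5 ⊕ ℤ/5 ⊕ ℤ/15 ⊕ ℤ/15

Derivation:
rank_ℚ(R)=4; free=4−4=0
SNF(R) diag = [5, 5, 15, 15] → torsion [5, 5, 15, 15]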